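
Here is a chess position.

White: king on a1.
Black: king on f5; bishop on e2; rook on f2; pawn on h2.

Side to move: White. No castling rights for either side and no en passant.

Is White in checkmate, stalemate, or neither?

White to move; white king on a1.
In check: no.
Legal moves for White: Kb2, Ka2, Kb1.
White has 3 legal moves and is not in check → neither.

neither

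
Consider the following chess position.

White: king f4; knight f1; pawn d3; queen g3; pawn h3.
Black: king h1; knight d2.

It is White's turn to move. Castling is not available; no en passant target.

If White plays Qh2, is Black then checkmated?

After Qh2: black king on h1; in check: yes, from the white queen on h2.
King squares — g1: attacked by Qh2; g2: attacked by Qh2; h2: attacked by Nf1.
Black has no legal moves → checkmate.

yes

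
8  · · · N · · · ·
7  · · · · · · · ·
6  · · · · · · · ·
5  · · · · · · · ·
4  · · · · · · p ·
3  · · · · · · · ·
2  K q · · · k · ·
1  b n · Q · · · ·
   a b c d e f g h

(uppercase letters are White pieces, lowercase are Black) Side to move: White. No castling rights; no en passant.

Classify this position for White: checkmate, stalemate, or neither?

checkmate

White to move; white king on a2.
In check: yes, from the black queen on b2.
King squares — a1: attacked by Qb2; b1: attacked by Qb2; b2: attacked by Ba1; a3: attacked by Nb1; b3: attacked by Qb2.
Legal moves for White: none.
In check with no legal moves → checkmate.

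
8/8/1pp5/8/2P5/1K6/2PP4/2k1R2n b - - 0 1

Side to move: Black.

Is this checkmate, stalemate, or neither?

neither

Black to move; black king on c1.
In check: yes, from the white rook on e1.
King squares — b1: attacked by Re1; d1: attacked by Re1; b2: attacked by Kb3; c2: attacked by Kb3; d2: available.
Legal moves for Black: Kxd2.
Black is in check but has 1 legal move → neither.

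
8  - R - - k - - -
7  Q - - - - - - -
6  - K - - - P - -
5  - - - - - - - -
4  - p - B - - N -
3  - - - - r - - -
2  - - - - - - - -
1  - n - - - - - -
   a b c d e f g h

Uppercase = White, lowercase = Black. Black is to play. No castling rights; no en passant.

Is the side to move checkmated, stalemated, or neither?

checkmate

Black to move; black king on e8.
In check: yes, from the white rook on b8.
King squares — d7: attacked by Qa7; e7: attacked by Pf6; f7: attacked by Qa7; d8: attacked by Rb8; f8: attacked by Rb8.
Legal moves for Black: none.
In check with no legal moves → checkmate.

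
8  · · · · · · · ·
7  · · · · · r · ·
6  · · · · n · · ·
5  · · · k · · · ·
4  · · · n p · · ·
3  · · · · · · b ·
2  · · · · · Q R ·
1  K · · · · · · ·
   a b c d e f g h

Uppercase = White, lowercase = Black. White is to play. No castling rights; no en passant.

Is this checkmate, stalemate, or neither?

White to move; white king on a1.
In check: no.
Legal moves for White include: Rxg3, Rh2, Rg1, Qxf7, Qf6, Qf5+, Qf4, Qxd4+, Qxg3, Qf3, Qe3, Qe2, Qd2, Qc2, Qb2, Qa2+, Qg1, Qf1, ... (list truncated; more exist).
White has legal moves and is not in check → neither.

neither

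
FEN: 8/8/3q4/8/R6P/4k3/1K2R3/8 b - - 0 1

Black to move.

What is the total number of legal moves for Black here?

3

Black to move; king on e3.
In check: yes, from the white rook on e2.
Legal moves: Kf3, Kd3, Kxe2.
Count: 3.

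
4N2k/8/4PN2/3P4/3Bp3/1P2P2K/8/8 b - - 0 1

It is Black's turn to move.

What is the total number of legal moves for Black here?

Black to move; king on h8.
In check: no.
Legal moves: none.
Count: 0.

0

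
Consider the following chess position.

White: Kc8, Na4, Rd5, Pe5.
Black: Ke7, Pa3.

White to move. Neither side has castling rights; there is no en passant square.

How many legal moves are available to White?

White to move; king on c8.
In check: no.
Legal moves: Kb8, Kc7, Kb7, Rd8, Rd7+, Rd6, Rc5, Rb5, Ra5, Rd4, Rd3, Rd2, Rd1, Nb6, Nc5, Nc3, Nb2, e6.
Count: 18.

18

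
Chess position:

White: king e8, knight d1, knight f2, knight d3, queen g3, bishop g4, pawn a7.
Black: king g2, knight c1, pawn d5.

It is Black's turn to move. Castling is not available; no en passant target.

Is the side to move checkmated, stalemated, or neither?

Black to move; black king on g2.
In check: yes, from the white queen on g3.
King squares — f1: available; g1: attacked by Qg3; h1: attacked by Nf2; f2: attacked by Nd1; h2: attacked by Qg3; f3: attacked by Qg3; g3: available; h3: attacked by Nf2.
Legal moves for Black: Kxg3, Kf1.
Black is in check but has 2 legal moves → neither.

neither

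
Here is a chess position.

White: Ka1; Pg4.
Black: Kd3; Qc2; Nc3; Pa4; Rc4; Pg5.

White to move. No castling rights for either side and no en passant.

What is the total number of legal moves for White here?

White to move; king on a1.
In check: no.
Legal moves: none.
Count: 0.

0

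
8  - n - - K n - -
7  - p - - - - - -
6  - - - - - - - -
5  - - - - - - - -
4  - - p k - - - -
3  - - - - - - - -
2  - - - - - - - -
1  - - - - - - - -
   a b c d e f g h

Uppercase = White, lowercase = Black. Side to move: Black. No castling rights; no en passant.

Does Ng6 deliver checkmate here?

After Ng6: white king on e8; in check: no.
White is not in check, so this cannot be checkmate.

no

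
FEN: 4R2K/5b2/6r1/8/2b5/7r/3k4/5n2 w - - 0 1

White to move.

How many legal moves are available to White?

White to move; king on h8.
In check: yes, from the black rook on h3.
Legal moves: none.
Count: 0.

0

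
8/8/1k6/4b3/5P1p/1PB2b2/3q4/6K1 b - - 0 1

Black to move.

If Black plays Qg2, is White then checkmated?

yes

After Qg2: white king on g1; in check: yes, from the black queen on g2.
King squares — f1: attacked by Qg2; h1: attacked by Qg2; f2: attacked by Qg2; g2: attacked by Bf3; h2: attacked by Qg2.
White has no legal moves → checkmate.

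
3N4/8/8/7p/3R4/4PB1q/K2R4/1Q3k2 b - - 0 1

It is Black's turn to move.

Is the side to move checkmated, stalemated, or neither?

Black to move; black king on f1.
In check: yes, from the white queen on b1.
King squares — e1: attacked by Qb1; g1: attacked by Qb1; e2: attacked by Rd2; f2: attacked by Rd2; g2: attacked by Rd2.
Legal moves for Black: none.
In check with no legal moves → checkmate.

checkmate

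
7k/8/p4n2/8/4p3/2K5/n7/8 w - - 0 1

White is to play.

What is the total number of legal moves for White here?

6

White to move; king on c3.
In check: yes, from the black knight on a2.
Legal moves: Kd4, Kc4, Kb3, Kd2, Kc2, Kb2.
Count: 6.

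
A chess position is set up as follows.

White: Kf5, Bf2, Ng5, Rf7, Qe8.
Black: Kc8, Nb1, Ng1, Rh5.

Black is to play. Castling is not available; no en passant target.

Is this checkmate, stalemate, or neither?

checkmate

Black to move; black king on c8.
In check: yes, from the white queen on e8.
King squares — b7: attacked by Rf7; c7: attacked by Rf7; d7: attacked by Rf7; b8: attacked by Qe8; d8: attacked by Qe8.
Legal moves for Black: none.
In check with no legal moves → checkmate.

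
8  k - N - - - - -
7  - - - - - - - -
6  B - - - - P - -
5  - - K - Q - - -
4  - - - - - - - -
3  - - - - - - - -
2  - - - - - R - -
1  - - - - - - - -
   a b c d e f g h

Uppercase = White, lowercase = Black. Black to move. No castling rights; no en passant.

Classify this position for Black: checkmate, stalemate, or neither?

Black to move; black king on a8.
In check: no.
King squares — a7: attacked by Nc8; b7: attacked by Ba6; b8: attacked by Qe5.
Legal moves for Black: none.
Not in check and no legal moves → stalemate.

stalemate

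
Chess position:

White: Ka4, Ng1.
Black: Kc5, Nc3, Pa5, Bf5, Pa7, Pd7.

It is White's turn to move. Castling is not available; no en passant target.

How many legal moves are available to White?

3

White to move; king on a4.
In check: yes, from the black knight on c3.
Legal moves: Kxa5, Kb3, Ka3.
Count: 3.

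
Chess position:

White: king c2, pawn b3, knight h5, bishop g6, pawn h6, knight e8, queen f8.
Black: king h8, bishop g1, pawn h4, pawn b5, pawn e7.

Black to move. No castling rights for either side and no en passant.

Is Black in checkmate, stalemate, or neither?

Black to move; black king on h8.
In check: yes, from the white queen on f8.
King squares — g7: attacked by Nh5; h7: attacked by Bg6; g8: attacked by Qf8.
Legal moves for Black: none.
In check with no legal moves → checkmate.

checkmate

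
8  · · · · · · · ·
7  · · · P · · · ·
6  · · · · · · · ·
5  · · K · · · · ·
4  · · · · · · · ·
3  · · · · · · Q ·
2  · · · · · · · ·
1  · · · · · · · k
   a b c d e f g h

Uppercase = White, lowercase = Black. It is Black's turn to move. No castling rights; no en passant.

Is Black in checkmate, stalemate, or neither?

stalemate

Black to move; black king on h1.
In check: no.
King squares — g1: attacked by Qg3; g2: attacked by Qg3; h2: attacked by Qg3.
Legal moves for Black: none.
Not in check and no legal moves → stalemate.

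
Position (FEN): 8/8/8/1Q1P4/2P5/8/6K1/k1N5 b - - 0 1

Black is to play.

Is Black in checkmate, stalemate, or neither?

Black to move; black king on a1.
In check: no.
King squares — b1: attacked by Qb5; a2: attacked by Nc1; b2: attacked by Qb5.
Legal moves for Black: none.
Not in check and no legal moves → stalemate.

stalemate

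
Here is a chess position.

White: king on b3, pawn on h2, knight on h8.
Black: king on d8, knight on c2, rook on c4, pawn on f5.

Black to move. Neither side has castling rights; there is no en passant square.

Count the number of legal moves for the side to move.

24

Black to move; king on d8.
In check: no.
Legal moves: Ke8, Kc8, Ke7, Kd7, Kc7, Rc8, Rc7, Rc6, Rc5, Rh4, Rg4, Rf4, Re4, Rd4, Rb4+, Ra4, Rc3+, Nd4+, Nb4, Ne3, Na3, Ne1, Na1+, f4.
Count: 24.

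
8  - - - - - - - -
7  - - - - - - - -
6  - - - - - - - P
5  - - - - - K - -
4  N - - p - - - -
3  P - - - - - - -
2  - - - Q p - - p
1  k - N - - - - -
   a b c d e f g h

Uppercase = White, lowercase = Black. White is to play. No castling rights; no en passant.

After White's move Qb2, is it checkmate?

yes

After Qb2: black king on a1; in check: yes, from the white queen on b2.
King squares — b1: attacked by Qb2; a2: attacked by Nc1; b2: attacked by Na4.
Black has no legal moves → checkmate.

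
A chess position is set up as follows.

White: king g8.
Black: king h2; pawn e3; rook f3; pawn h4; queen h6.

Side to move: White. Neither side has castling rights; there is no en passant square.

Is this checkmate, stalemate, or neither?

White to move; white king on g8.
In check: no.
King squares — f7: attacked by Rf3; g7: attacked by Qh6; h7: attacked by Qh6; f8: attacked by Rf3; h8: attacked by Qh6.
Legal moves for White: none.
Not in check and no legal moves → stalemate.

stalemate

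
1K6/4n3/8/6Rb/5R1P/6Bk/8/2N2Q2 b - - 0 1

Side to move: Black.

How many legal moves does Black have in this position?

0

Black to move; king on h3.
In check: yes, from the white queen on f1.
Legal moves: none.
Count: 0.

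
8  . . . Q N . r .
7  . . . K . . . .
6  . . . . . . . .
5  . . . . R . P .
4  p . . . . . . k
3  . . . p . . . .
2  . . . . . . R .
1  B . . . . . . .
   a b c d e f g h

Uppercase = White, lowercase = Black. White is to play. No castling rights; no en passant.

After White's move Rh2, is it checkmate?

After Rh2: black king on h4; in check: yes, from the white rook on h2.
Black has 2 legal replies: Kg4, Kg3.
In check but a legal move exists → not checkmate.

no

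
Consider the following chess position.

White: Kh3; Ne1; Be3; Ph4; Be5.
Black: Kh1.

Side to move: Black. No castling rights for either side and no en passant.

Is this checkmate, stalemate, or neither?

stalemate

Black to move; black king on h1.
In check: no.
King squares — g1: attacked by Be3; g2: attacked by Ne1; h2: attacked by Kh3.
Legal moves for Black: none.
Not in check and no legal moves → stalemate.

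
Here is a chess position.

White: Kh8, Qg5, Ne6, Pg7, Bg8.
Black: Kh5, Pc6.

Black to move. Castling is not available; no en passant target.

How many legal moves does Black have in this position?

Black to move; king on h5.
In check: yes, from the white queen on g5.
Legal moves: none.
Count: 0.

0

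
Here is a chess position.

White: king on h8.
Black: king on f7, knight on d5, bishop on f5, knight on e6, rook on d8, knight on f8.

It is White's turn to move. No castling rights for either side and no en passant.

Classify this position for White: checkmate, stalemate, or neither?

stalemate

White to move; white king on h8.
In check: no.
King squares — g7: attacked by Ne6; h7: attacked by Bf5; g8: attacked by Kf7.
Legal moves for White: none.
Not in check and no legal moves → stalemate.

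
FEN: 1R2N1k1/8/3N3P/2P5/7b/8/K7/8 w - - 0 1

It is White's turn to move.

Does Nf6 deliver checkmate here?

yes

After Nf6: black king on g8; in check: yes, from the white knight on f6 and the white rook on b8.
King squares — f7: attacked by Nd6; g7: attacked by Ph6; h7: attacked by Nf6; f8: attacked by Rb8; h8: attacked by Rb8.
Black has no legal moves → checkmate.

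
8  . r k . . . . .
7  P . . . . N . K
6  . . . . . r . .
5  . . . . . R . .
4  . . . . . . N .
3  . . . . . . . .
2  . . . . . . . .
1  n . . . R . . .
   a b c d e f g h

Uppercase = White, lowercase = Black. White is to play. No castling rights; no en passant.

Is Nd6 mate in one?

no

After Nd6: black king on c8; in check: yes, from the white knight on d6.
Black has 4 legal replies: Kd8, Kd7, Kc7, Rxd6.
In check but a legal move exists → not checkmate.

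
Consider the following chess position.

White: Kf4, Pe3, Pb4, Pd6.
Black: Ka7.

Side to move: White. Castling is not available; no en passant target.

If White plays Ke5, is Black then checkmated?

After Ke5: black king on a7; in check: no.
Black is not in check, so this cannot be checkmate.

no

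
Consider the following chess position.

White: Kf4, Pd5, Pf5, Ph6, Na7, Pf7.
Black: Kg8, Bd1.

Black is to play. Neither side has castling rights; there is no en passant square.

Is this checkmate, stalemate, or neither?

neither

Black to move; black king on g8.
In check: yes, from the white pawn on f7.
Legal moves for Black: Kh8, Kf8, Kh7, Kxf7.
Black is in check but has 4 legal moves → neither.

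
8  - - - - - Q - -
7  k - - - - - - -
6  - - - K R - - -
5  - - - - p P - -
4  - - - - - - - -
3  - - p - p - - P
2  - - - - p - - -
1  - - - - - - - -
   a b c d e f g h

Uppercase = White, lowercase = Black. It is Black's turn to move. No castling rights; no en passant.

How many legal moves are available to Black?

9

Black to move; king on a7.
In check: no.
Legal moves: Kb7, Kb6, Ka6, e4, c2, e1=Q, e1=R, e1=B, e1=N.
Count: 9.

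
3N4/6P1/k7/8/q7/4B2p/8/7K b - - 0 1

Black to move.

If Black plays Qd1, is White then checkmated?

After Qd1: white king on h1; in check: yes, from the black queen on d1.
White has 2 legal replies: Kh2, Bg1.
In check but a legal move exists → not checkmate.

no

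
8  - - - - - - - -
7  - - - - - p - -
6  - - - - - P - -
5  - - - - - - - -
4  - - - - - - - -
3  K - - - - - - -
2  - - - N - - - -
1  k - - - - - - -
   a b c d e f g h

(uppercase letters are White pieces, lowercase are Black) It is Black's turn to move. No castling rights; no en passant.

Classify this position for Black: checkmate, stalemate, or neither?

Black to move; black king on a1.
In check: no.
King squares — b1: attacked by Nd2; a2: attacked by Ka3; b2: attacked by Ka3.
Legal moves for Black: none.
Not in check and no legal moves → stalemate.

stalemate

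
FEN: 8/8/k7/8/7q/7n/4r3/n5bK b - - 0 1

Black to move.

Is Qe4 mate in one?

After Qe4: white king on h1; in check: yes, from the black queen on e4.
King squares — g1: attacked by Nh3; g2: attacked by Re2; h2: attacked by Bg1.
White has no legal moves → checkmate.

yes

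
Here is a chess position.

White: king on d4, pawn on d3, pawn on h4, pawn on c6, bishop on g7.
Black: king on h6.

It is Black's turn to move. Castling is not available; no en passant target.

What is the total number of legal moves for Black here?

4

Black to move; king on h6.
In check: yes, from the white bishop on g7.
Legal moves: Kh7, Kxg7, Kg6, Kh5.
Count: 4.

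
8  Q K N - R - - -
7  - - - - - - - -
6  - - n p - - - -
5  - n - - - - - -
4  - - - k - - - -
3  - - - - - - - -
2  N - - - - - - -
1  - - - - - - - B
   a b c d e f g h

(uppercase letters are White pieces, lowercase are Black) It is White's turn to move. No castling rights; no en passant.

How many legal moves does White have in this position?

3

White to move; king on b8.
In check: yes, from the black knight on c6.
Legal moves: Kb7, Qxc6, Bxc6.
Count: 3.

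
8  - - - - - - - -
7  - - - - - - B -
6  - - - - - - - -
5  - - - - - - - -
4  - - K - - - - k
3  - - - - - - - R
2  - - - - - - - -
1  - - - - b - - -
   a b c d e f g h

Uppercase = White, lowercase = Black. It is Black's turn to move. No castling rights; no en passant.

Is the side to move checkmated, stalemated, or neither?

neither

Black to move; black king on h4.
In check: yes, from the white rook on h3.
King squares — g3: attacked by Rh3; h3: available; g4: available; g5: available; h5: attacked by Rh3.
Legal moves for Black: Kg5, Kg4, Kxh3.
Black is in check but has 3 legal moves → neither.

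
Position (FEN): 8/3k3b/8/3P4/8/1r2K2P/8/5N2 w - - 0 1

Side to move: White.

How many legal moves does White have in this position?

5

White to move; king on e3.
In check: yes, from the black rook on b3.
Legal moves: Kf4, Kd4, Kf2, Ke2, Kd2.
Count: 5.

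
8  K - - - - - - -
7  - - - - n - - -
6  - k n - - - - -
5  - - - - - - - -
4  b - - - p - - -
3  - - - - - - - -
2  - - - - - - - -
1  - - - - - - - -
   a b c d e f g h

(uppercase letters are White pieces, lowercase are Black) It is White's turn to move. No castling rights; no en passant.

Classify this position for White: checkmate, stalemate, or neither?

stalemate

White to move; white king on a8.
In check: no.
King squares — a7: attacked by Kb6; b7: attacked by Kb6; b8: attacked by Nc6.
Legal moves for White: none.
Not in check and no legal moves → stalemate.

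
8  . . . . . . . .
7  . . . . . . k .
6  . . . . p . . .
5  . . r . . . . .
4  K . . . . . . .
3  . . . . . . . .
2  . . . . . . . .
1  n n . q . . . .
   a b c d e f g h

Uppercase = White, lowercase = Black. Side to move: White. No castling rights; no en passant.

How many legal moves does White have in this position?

1

White to move; king on a4.
In check: yes, from the black queen on d1.
Legal moves: Kb4.
Count: 1.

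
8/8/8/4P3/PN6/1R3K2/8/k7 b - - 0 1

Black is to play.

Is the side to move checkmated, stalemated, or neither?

Black to move; black king on a1.
In check: no.
King squares — b1: attacked by Rb3; a2: attacked by Nb4; b2: attacked by Rb3.
Legal moves for Black: none.
Not in check and no legal moves → stalemate.

stalemate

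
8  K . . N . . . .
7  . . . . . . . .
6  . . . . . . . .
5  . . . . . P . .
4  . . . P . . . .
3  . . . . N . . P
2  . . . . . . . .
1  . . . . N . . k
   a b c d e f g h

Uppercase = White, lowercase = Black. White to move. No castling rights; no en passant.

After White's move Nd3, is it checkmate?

no

After Nd3: black king on h1; in check: no.
Black is not in check, so this cannot be checkmate.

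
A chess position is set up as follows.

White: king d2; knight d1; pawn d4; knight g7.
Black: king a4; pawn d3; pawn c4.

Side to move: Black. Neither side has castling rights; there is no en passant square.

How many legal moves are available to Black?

Black to move; king on a4.
In check: no.
Legal moves: Kb5, Ka5, Kb4, Kb3, Ka3, c3+.
Count: 6.

6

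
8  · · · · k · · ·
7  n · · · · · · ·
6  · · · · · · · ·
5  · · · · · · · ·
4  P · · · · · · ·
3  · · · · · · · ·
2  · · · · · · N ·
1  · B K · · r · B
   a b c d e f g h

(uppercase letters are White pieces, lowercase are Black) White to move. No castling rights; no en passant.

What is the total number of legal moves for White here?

4

White to move; king on c1.
In check: yes, from the black rook on f1.
Legal moves: Kd2, Kc2, Kb2, Ne1.
Count: 4.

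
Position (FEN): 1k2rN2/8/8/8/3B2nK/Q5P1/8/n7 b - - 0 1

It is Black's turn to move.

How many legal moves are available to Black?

21

Black to move; king on b8.
In check: no.
Legal moves: Rxf8, Rd8, Rc8, Re7, Re6, Re5, Re4, Re3, Re2, Re1, Kc8, Kc7, Kb7, Nh6, Nf6, Ne5, Ne3, Nh2, Nf2, Nb3, Nc2.
Count: 21.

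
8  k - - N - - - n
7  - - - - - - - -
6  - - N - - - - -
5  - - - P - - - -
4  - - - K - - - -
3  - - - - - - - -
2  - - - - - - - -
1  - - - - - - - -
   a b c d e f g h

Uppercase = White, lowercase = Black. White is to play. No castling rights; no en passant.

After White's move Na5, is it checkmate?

no

After Na5: black king on a8; in check: no.
Black is not in check, so this cannot be checkmate.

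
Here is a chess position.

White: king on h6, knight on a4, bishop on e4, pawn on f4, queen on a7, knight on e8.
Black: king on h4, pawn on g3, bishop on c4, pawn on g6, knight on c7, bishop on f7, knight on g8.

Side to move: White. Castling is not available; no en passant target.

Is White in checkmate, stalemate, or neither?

White to move; white king on h6.
In check: yes, from the black knight on g8.
Legal moves for White: Kh7, Kg7.
White is in check but has 2 legal moves → neither.

neither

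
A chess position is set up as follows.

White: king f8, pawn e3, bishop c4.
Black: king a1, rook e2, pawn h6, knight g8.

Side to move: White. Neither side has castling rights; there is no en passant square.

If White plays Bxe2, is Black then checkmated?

After Bxe2: black king on a1; in check: no.
Black is not in check, so this cannot be checkmate.

no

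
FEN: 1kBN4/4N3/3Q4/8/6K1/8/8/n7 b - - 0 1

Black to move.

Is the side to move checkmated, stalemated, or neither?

neither

Black to move; black king on b8.
In check: yes, from the white queen on d6.
Legal moves for Black: Ka8, Ka7.
Black is in check but has 2 legal moves → neither.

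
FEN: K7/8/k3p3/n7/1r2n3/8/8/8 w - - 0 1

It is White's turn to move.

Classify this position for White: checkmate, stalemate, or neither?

White to move; white king on a8.
In check: no.
King squares — a7: attacked by Ka6; b7: attacked by Rb4; b8: attacked by Rb4.
Legal moves for White: none.
Not in check and no legal moves → stalemate.

stalemate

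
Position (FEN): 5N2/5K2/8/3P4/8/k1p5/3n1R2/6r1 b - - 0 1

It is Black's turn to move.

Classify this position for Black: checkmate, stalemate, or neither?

Black to move; black king on a3.
In check: no.
Legal moves for Black include: Kb4, Ka4, Kb3, Kb2, Ka2, Ne4, Nc4, Nf3, Nb3, Nf1, Nb1, Rg8, Rg7+, Rg6, Rg5, Rg4, Rg3, Rg2, ... (list truncated; more exist).
Black has legal moves and is not in check → neither.

neither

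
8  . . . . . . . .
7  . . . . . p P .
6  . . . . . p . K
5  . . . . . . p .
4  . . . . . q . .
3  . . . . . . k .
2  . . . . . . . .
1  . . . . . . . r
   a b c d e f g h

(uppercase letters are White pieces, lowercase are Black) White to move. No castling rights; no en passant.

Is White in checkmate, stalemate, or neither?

checkmate

White to move; white king on h6.
In check: yes, from the black rook on h1.
King squares — g5: attacked by Qf4; h5: attacked by Rh1; g6: attacked by Pf7; g7: own pawn; h7: attacked by Rh1.
Legal moves for White: none.
In check with no legal moves → checkmate.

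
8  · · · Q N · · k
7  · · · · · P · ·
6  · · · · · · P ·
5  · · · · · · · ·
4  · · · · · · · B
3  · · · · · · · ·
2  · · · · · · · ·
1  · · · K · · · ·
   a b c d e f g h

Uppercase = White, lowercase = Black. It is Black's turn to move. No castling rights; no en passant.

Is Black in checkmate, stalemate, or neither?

stalemate

Black to move; black king on h8.
In check: no.
King squares — g7: attacked by Ne8; h7: attacked by Pg6; g8: attacked by Pf7.
Legal moves for Black: none.
Not in check and no legal moves → stalemate.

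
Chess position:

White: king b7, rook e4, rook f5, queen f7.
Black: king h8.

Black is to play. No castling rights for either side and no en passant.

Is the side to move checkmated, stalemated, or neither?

stalemate

Black to move; black king on h8.
In check: no.
King squares — g7: attacked by Qf7; h7: attacked by Qf7; g8: attacked by Qf7.
Legal moves for Black: none.
Not in check and no legal moves → stalemate.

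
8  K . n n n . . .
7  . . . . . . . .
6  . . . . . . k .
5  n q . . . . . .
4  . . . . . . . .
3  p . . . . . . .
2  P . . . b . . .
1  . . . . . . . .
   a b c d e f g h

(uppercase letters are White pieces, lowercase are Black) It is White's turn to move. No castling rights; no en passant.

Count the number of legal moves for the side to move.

White to move; king on a8.
In check: no.
Legal moves: none.
Count: 0.

0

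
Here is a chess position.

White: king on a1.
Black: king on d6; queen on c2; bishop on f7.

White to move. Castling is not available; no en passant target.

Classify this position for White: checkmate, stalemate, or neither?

stalemate

White to move; white king on a1.
In check: no.
King squares — b1: attacked by Qc2; a2: attacked by Qc2; b2: attacked by Qc2.
Legal moves for White: none.
Not in check and no legal moves → stalemate.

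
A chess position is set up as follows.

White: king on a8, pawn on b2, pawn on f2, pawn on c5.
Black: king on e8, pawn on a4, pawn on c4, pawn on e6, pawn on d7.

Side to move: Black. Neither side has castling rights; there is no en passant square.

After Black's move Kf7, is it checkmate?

After Kf7: white king on a8; in check: no.
White is not in check, so this cannot be checkmate.

no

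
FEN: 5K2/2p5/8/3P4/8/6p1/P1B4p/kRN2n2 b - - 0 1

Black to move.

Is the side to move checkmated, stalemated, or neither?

checkmate

Black to move; black king on a1.
In check: yes, from the white rook on b1.
King squares — b1: attacked by Bc2; a2: attacked by Nc1; b2: attacked by Rb1.
Legal moves for Black: none.
In check with no legal moves → checkmate.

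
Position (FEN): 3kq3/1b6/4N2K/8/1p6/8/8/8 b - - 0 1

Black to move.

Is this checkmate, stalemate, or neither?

neither

Black to move; black king on d8.
In check: yes, from the white knight on e6.
Legal moves for Black: Kc8, Ke7, Kd7, Qxe6+.
Black is in check but has 4 legal moves → neither.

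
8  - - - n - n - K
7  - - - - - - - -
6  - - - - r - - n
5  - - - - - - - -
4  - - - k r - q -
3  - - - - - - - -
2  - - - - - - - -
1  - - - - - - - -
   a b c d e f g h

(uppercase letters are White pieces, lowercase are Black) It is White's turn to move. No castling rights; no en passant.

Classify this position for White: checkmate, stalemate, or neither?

stalemate

White to move; white king on h8.
In check: no.
King squares — g7: attacked by Qg4; h7: attacked by Nf8; g8: attacked by Qg4.
Legal moves for White: none.
Not in check and no legal moves → stalemate.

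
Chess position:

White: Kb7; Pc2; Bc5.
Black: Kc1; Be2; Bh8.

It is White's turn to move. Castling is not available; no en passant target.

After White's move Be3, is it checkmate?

After Be3: black king on c1; in check: yes, from the white bishop on e3.
Black has 4 legal replies: Kxc2, Kb2, Kd1, Kb1.
In check but a legal move exists → not checkmate.

no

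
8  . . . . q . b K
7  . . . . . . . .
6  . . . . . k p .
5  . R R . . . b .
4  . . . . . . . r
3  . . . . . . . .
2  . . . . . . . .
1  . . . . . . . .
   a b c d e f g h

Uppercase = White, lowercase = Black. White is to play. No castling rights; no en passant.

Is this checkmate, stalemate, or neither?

White to move; white king on h8.
In check: yes, from the black rook on h4.
King squares — g7: attacked by Kf6; h7: attacked by Rh4; g8: attacked by Qe8.
Legal moves for White: none.
In check with no legal moves → checkmate.

checkmate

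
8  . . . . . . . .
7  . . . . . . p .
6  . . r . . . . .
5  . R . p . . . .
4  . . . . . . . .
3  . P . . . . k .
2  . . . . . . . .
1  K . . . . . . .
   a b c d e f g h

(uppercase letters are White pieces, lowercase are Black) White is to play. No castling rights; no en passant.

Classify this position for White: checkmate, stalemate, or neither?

neither

White to move; white king on a1.
In check: no.
Legal moves for White: Rb8, Rb7, Rb6, Rxd5, Rc5, Ra5, Rb4, Kb2, Ka2, Kb1, b4.
White has 11 legal moves and is not in check → neither.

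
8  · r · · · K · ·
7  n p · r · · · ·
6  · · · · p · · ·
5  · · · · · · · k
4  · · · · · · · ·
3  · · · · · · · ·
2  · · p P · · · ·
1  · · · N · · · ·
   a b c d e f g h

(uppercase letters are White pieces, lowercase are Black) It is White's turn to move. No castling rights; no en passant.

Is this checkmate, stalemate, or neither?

White to move; white king on f8.
In check: yes, from the black rook on b8.
King squares — e7: attacked by Rd7; f7: attacked by Rd7; g7: attacked by Rd7; e8: attacked by Rb8; g8: attacked by Rb8.
Legal moves for White: none.
In check with no legal moves → checkmate.

checkmate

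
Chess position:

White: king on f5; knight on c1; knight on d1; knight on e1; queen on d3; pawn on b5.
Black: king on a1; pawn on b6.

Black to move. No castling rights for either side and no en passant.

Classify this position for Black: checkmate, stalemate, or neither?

Black to move; black king on a1.
In check: no.
King squares — b1: attacked by Qd3; a2: attacked by Nc1; b2: attacked by Nd1.
Legal moves for Black: none.
Not in check and no legal moves → stalemate.

stalemate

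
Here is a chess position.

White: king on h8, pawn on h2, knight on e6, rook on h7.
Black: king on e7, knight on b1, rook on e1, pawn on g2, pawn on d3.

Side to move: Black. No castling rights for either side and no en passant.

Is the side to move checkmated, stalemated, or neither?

neither

Black to move; black king on e7.
In check: yes, from the white rook on h7.
Legal moves for Black: Ke8, Kf6, Kxe6, Kd6.
Black is in check but has 4 legal moves → neither.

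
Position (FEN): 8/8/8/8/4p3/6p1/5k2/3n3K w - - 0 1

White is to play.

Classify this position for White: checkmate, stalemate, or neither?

stalemate

White to move; white king on h1.
In check: no.
King squares — g1: attacked by Kf2; g2: attacked by Kf2; h2: attacked by Pg3.
Legal moves for White: none.
Not in check and no legal moves → stalemate.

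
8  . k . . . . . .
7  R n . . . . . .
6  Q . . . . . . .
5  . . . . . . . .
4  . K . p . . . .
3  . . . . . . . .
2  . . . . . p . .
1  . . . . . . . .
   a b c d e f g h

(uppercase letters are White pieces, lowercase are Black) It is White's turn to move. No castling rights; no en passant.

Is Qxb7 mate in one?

yes

After Qxb7: black king on b8; in check: yes, from the white queen on b7.
King squares — a7: attacked by Qb7; b7: attacked by Ra7; c7: attacked by Qb7; a8: attacked by Ra7; c8: attacked by Qb7.
Black has no legal moves → checkmate.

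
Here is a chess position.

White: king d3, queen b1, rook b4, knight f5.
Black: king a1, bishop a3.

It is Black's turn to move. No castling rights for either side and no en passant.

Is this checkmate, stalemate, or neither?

checkmate

Black to move; black king on a1.
In check: yes, from the white queen on b1.
King squares — b1: attacked by Rb4; a2: attacked by Qb1; b2: attacked by Qb1.
Legal moves for Black: none.
In check with no legal moves → checkmate.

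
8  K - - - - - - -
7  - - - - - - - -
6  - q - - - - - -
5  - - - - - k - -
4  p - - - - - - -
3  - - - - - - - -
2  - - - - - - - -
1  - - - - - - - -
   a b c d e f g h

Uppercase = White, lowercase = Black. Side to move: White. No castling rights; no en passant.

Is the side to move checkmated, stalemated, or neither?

stalemate

White to move; white king on a8.
In check: no.
King squares — a7: attacked by Qb6; b7: attacked by Qb6; b8: attacked by Qb6.
Legal moves for White: none.
Not in check and no legal moves → stalemate.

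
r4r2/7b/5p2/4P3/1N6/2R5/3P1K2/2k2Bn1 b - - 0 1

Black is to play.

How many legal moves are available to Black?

5

Black to move; king on c1.
In check: yes, from the white rook on c3.
Legal moves: Kxd2, Kb2, Kd1, Kb1, Bc2.
Count: 5.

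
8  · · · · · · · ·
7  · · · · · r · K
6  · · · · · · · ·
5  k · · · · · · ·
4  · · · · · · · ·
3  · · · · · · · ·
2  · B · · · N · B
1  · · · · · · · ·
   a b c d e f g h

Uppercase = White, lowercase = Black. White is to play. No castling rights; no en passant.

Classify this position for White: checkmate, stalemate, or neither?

White to move; white king on h7.
In check: yes, from the black rook on f7.
Legal moves for White: Kh8, Kg8, Kh6, Kg6, Bg7.
White is in check but has 5 legal moves → neither.

neither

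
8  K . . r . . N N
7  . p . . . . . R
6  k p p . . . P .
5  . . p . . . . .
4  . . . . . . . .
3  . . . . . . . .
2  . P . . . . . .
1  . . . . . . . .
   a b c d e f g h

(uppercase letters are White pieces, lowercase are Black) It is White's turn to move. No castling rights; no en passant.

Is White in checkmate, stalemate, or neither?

checkmate

White to move; white king on a8.
In check: yes, from the black rook on d8.
King squares — a7: attacked by Ka6; b7: attacked by Ka6; b8: attacked by Rd8.
Legal moves for White: none.
In check with no legal moves → checkmate.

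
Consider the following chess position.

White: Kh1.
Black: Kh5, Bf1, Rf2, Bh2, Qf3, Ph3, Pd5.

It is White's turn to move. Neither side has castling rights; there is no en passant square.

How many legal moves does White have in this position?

White to move; king on h1.
In check: yes, from the black queen on f3.
Legal moves: none.
Count: 0.

0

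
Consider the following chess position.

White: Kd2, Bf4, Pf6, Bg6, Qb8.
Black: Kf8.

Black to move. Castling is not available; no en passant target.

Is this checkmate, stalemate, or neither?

checkmate

Black to move; black king on f8.
In check: yes, from the white queen on b8.
King squares — e7: attacked by Pf6; f7: attacked by Bg6; g7: attacked by Pf6; e8: attacked by Bg6; g8: attacked by Qb8.
Legal moves for Black: none.
In check with no legal moves → checkmate.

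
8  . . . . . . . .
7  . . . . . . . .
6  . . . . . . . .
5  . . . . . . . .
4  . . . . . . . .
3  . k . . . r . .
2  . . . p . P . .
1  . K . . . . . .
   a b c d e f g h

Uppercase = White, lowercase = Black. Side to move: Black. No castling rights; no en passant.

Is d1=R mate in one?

yes

After d1=R: white king on b1; in check: yes, from the black rook on d1.
King squares — a1: attacked by Rd1; c1: attacked by Rd1; a2: attacked by Kb3; b2: attacked by Kb3; c2: attacked by Kb3.
White has no legal moves → checkmate.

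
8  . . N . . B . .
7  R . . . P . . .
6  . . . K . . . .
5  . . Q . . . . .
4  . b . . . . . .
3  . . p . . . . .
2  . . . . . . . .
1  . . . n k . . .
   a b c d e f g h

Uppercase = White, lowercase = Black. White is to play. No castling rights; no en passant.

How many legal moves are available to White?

White to move; king on d6.
In check: no.
Legal moves: Bg7, Bh6, Nb6, Ra8, Rd7, Rc7, Rb7, Ra6, Ra5, Ra4, Ra3, Ra2, Ra1, Kd7, Kc7, Ke6, Kc6, Ke5, Kd5, Qxb4, e8=Q+, e8=R+, e8=B, e8=N.
Count: 24.

24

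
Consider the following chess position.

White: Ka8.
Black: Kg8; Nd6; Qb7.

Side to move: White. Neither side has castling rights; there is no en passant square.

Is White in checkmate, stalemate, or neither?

checkmate

White to move; white king on a8.
In check: yes, from the black queen on b7.
King squares — a7: attacked by Qb7; b7: attacked by Nd6; b8: attacked by Qb7.
Legal moves for White: none.
In check with no legal moves → checkmate.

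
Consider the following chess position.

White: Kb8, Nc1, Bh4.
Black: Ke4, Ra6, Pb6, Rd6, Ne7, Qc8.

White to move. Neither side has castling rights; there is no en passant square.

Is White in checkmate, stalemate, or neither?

White to move; white king on b8.
In check: yes, from the black queen on c8.
King squares — a7: attacked by Ra6; b7: attacked by Qc8; c7: attacked by Qc8; a8: attacked by Ra6; c8: attacked by Ne7.
Legal moves for White: none.
In check with no legal moves → checkmate.

checkmate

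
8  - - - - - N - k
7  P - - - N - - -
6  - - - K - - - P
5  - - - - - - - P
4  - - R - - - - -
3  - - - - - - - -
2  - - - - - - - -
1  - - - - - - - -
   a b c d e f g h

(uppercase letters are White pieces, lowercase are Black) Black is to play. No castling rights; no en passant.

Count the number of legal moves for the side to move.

Black to move; king on h8.
In check: no.
Legal moves: none.
Count: 0.

0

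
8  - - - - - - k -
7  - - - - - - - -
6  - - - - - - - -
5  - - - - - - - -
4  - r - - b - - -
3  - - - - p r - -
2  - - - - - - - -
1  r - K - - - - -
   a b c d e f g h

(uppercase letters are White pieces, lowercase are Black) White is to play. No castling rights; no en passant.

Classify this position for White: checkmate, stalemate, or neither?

White to move; white king on c1.
In check: yes, from the black rook on a1.
King squares — b1: attacked by Ra1; d1: attacked by Ra1; b2: attacked by Rb4; c2: attacked by Be4; d2: attacked by Pe3.
Legal moves for White: none.
In check with no legal moves → checkmate.

checkmate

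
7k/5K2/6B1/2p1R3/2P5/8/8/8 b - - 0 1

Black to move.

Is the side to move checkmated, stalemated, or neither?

stalemate

Black to move; black king on h8.
In check: no.
King squares — g7: attacked by Kf7; h7: attacked by Bg6; g8: attacked by Kf7.
Legal moves for Black: none.
Not in check and no legal moves → stalemate.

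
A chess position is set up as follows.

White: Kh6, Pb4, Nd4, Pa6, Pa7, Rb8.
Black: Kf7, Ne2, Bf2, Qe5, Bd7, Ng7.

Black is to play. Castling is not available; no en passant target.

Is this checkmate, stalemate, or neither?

neither

Black to move; black king on f7.
In check: no.
Legal moves for Black include: Ne8, Ne6, Nh5, Nf5+, Ke7, Kf6, Be8, Bc8, Be6, Bc6, Bf5, Bb5, Bg4, Ba4, Bh3, Qe8, Qxb8, Qe7, ... (list truncated; more exist).
Black has legal moves and is not in check → neither.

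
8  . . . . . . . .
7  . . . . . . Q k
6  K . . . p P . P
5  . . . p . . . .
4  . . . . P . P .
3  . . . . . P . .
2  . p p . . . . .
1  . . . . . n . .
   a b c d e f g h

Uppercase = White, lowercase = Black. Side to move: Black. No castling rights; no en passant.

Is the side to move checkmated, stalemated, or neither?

Black to move; black king on h7.
In check: yes, from the white queen on g7.
King squares — g6: attacked by Qg7; h6: attacked by Qg7; g7: attacked by Pf6; g8: attacked by Qg7; h8: attacked by Qg7.
Legal moves for Black: none.
In check with no legal moves → checkmate.

checkmate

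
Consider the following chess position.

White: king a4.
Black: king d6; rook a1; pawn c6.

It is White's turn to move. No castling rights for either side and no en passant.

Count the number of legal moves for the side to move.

White to move; king on a4.
In check: yes, from the black rook on a1.
Legal moves: Kb4, Kb3.
Count: 2.

2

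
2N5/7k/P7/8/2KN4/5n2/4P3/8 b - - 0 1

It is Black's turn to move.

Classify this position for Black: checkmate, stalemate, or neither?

Black to move; black king on h7.
In check: no.
Legal moves for Black: Kh8, Kg8, Kg7, Kh6, Kg6, Ng5, Ne5+, Nh4, Nxd4, Nh2, Nd2+, Ng1, Ne1.
Black has 13 legal moves and is not in check → neither.

neither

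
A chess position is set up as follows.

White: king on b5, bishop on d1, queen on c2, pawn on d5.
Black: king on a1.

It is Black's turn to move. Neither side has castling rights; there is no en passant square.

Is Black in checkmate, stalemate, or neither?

stalemate

Black to move; black king on a1.
In check: no.
King squares — b1: attacked by Qc2; a2: attacked by Qc2; b2: attacked by Qc2.
Legal moves for Black: none.
Not in check and no legal moves → stalemate.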